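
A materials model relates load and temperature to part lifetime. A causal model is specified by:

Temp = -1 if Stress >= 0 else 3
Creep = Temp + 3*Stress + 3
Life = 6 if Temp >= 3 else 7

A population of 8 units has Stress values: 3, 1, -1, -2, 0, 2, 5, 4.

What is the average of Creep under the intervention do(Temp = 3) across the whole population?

10.5

The intervention sets Temp=3 in all 8 units regardless of Stress. Recomputing Creep per unit gives 15, 9, 3, 0, 6, 12, 21, 18; average 10.5.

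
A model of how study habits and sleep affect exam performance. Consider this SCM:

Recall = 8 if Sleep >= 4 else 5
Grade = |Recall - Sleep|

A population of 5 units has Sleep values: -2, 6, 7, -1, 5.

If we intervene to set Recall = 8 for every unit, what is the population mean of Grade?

5

Under do(Recall=8), Recall's equation is replaced by Recall=8 for every unit. Per-unit Grade: 10, 2, 1, 9, 3. Mean = 5.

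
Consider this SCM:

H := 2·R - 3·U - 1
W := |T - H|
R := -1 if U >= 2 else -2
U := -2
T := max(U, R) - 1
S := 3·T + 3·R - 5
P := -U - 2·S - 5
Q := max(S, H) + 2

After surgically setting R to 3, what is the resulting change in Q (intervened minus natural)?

Under do(R=3), the mechanism R := -1 if U >= 2 else -2 is discarded; R is fixed at 3.
H = 2·R - 3·U - 1  [with R=3, U=-2]  = 11
T = max(U, R) - 1  [with U=-2, R=3]  = 2
S = 3·T + 3·R - 5  [with T=2, R=3]  = 10
Q = max(S, H) + 2  [with S=10, H=11]  = 13
Without intervention: R = -1 if U >= 2 else -2  [with U=-2]  = -2; H = 2·R - 3·U - 1  [with R=-2, U=-2]  = 1; T = max(U, R) - 1  [with U=-2, R=-2]  = -3; S = 3·T + 3·R - 5  [with T=-3, R=-2]  = -20; Q = max(S, H) + 2  [with S=-20, H=1]  = 3.
Change = 13 − 3 = 10.

10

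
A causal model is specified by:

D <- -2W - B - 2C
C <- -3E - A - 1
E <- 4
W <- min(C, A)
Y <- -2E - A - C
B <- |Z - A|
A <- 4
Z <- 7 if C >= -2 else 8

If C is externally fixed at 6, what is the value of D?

-23

The intervention breaks the incoming arrows to C: C <- -3E - A - 1 no longer applies, and C = 6.
Z = 7 if C >= -2 else 8  [with C=6]  = 7
B = |Z - A|  [with Z=7, A=4]  = 3
W = min(C, A)  [with C=6, A=4]  = 4
D = -2W - B - 2C  [with W=4, B=3, C=6]  = -23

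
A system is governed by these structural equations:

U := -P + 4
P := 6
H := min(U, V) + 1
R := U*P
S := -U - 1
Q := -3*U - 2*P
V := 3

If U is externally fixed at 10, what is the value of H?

4

The intervention breaks the incoming arrows to U: U := -P + 4 no longer applies, and U = 10.
H = min(U, V) + 1  [with U=10, V=3]  = 4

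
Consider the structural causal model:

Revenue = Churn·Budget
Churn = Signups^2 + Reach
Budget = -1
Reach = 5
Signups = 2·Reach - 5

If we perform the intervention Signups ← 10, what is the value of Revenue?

do(Signups=10) replaces the equation Signups = 2·Reach - 5 with the constant Signups = 10.
Churn = Signups^2 + Reach  [with Signups=10, Reach=5]  = 105
Revenue = Churn·Budget  [with Churn=105, Budget=-1]  = -105

-105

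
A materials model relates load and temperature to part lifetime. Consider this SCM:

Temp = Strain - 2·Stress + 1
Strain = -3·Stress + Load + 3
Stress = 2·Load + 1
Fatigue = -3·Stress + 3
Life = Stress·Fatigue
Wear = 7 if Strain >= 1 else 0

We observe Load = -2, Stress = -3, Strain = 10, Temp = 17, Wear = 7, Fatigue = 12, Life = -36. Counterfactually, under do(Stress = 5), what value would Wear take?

do(Stress=5) replaces the equation Stress = 2·Load + 1 with the constant Stress = 5.
Strain = -3·Stress + Load + 3  [with Stress=5, Load=-2]  = -14
Wear = 7 if Strain >= 1 else 0  [with Strain=-14]  = 0

0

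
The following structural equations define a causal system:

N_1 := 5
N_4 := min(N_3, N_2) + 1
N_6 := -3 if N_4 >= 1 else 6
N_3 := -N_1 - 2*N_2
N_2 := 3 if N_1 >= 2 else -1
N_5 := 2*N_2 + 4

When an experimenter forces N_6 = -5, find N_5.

do(N_6=-5) replaces the equation N_6 := -3 if N_4 >= 1 else 6 with the constant N_6 = -5.
Since N_5 is not a descendant of the intervened variable, it is unaffected.
N_2 = 3 if N_1 >= 2 else -1  [with N_1=5]  = 3
N_5 = 2*N_2 + 4  [with N_2=3]  = 10

10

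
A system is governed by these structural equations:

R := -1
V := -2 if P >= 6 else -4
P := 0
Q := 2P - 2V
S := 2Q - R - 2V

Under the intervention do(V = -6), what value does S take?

37

do(V=-6) replaces the equation V := -2 if P >= 6 else -4 with the constant V = -6.
Q = 2P - 2V  [with P=0, V=-6]  = 12
S = 2Q - R - 2V  [with Q=12, R=-1, V=-6]  = 37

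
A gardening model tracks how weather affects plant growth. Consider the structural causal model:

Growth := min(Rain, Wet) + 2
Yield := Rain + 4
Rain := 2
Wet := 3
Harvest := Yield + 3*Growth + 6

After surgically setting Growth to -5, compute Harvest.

-3

do(Growth=-5) replaces the equation Growth := min(Rain, Wet) + 2 with the constant Growth = -5.
Yield = Rain + 4  [with Rain=2]  = 6
Harvest = Yield + 3*Growth + 6  [with Yield=6, Growth=-5]  = -3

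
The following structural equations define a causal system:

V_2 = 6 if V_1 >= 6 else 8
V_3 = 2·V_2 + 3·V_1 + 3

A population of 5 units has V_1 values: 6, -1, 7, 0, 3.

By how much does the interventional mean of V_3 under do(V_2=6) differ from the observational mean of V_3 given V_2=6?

-10.5

The intervention sets V_2=6 in all 5 units regardless of V_1. Recomputing V_3 per unit gives 33, 12, 36, 15, 24; average 24.
E[V_3|V_2=6] averages over only the 2 units with V_2=6 (V_1 = 6, 7): V_3 = 33, 36, mean 34.5.
Difference = 24 − 34.5 = -10.5.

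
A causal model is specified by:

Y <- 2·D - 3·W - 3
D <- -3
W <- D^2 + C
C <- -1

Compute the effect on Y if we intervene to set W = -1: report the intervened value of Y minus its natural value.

The intervention breaks the incoming arrows to W: W <- D^2 + C no longer applies, and W = -1.
Y = 2·D - 3·W - 3  [with D=-3, W=-1]  = -6
Without intervention: W = D^2 + C  [with D=-3, C=-1]  = 8; Y = 2·D - 3·W - 3  [with D=-3, W=8]  = -33.
Change = -6 − (-33) = 27.

27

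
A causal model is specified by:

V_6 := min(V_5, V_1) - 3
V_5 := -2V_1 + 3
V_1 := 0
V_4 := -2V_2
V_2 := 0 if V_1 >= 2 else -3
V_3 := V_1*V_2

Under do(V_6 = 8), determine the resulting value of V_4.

do(V_6=8) replaces the equation V_6 := min(V_5, V_1) - 3 with the constant V_6 = 8.
No directed path runs from V_6 to V_4, so V_4 keeps its natural value.
V_2 = 0 if V_1 >= 2 else -3  [with V_1=0]  = -3
V_4 = -2V_2  [with V_2=-3]  = 6

6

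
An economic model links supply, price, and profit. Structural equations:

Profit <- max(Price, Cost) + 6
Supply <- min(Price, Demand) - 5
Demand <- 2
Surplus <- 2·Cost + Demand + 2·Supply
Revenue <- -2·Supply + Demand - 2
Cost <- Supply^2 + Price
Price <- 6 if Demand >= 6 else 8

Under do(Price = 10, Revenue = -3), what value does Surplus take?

The joint intervention fixes Price = 10, Revenue = -3, removing each variable's own equation.
Supply = min(Price, Demand) - 5  [with Price=10, Demand=2]  = -3
Cost = Supply^2 + Price  [with Supply=-3, Price=10]  = 19
Surplus = 2·Cost + Demand + 2·Supply  [with Cost=19, Demand=2, Supply=-3]  = 34

34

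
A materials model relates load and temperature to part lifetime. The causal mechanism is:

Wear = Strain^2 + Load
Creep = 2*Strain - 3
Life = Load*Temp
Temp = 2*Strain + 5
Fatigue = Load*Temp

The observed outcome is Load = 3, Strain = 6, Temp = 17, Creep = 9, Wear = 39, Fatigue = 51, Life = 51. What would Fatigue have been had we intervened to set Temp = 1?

The intervention breaks the incoming arrows to Temp: Temp = 2*Strain + 5 no longer applies, and Temp = 1.
Fatigue = Load*Temp  [with Load=3, Temp=1]  = 3

3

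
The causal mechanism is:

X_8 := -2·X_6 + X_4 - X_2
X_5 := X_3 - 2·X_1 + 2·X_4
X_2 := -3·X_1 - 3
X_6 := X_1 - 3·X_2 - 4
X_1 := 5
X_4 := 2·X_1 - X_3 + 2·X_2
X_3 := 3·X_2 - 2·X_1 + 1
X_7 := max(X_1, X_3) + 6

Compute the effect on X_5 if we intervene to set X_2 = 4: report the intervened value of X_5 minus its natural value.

22

do(X_2=4) replaces the equation X_2 := -3·X_1 - 3 with the constant X_2 = 4.
X_3 = 3·X_2 - 2·X_1 + 1  [with X_2=4, X_1=5]  = 3
X_4 = 2·X_1 - X_3 + 2·X_2  [with X_1=5, X_3=3, X_2=4]  = 15
X_5 = X_3 - 2·X_1 + 2·X_4  [with X_3=3, X_1=5, X_4=15]  = 23
Without intervention: X_2 = -3·X_1 - 3  [with X_1=5]  = -18; X_3 = 3·X_2 - 2·X_1 + 1  [with X_2=-18, X_1=5]  = -63; X_4 = 2·X_1 - X_3 + 2·X_2  [with X_1=5, X_3=-63, X_2=-18]  = 37; X_5 = X_3 - 2·X_1 + 2·X_4  [with X_3=-63, X_1=5, X_4=37]  = 1.
Change = 23 − 1 = 22.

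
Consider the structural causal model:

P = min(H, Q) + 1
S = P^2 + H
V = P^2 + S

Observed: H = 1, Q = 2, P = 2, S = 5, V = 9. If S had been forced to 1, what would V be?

Intervening sets S = 1 and removes its equation (S = P^2 + H).
P = min(H, Q) + 1  [with H=1, Q=2]  = 2
V = P^2 + S  [with P=2, S=1]  = 5

5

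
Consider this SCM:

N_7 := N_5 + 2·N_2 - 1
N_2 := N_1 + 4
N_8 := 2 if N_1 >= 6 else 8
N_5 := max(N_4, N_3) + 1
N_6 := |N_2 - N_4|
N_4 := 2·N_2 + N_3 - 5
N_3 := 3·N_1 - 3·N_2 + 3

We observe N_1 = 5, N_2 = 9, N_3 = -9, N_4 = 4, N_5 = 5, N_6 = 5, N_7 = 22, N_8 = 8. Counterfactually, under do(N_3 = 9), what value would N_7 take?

40

The intervention breaks the incoming arrows to N_3: N_3 := 3·N_1 - 3·N_2 + 3 no longer applies, and N_3 = 9.
N_2 = N_1 + 4  [with N_1=5]  = 9
N_4 = 2·N_2 + N_3 - 5  [with N_2=9, N_3=9]  = 22
N_5 = max(N_4, N_3) + 1  [with N_4=22, N_3=9]  = 23
N_7 = N_5 + 2·N_2 - 1  [with N_5=23, N_2=9]  = 40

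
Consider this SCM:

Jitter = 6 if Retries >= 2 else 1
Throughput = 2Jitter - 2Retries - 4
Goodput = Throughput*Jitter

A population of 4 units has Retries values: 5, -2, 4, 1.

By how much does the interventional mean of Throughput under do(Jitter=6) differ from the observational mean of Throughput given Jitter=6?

The intervention sets Jitter=6 in all 4 units regardless of Retries. Recomputing Throughput per unit gives -2, 12, 0, 6; average 4.
Observing Jitter=6 restricts to units where Jitter's equation naturally yields 6: Retries ∈ {5, 4}. In that subpopulation Throughput = -2, 0, mean -1.
Difference = 4 − (-1) = 5.

5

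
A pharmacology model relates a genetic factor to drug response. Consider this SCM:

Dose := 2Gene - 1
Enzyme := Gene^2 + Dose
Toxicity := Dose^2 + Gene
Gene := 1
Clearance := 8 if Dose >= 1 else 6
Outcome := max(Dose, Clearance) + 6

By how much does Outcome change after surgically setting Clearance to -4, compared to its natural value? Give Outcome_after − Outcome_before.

The intervention breaks the incoming arrows to Clearance: Clearance := 8 if Dose >= 1 else 6 no longer applies, and Clearance = -4.
Dose = 2Gene - 1  [with Gene=1]  = 1
Outcome = max(Dose, Clearance) + 6  [with Dose=1, Clearance=-4]  = 7
Without intervention: Dose = 2Gene - 1  [with Gene=1]  = 1; Clearance = 8 if Dose >= 1 else 6  [with Dose=1]  = 8; Outcome = max(Dose, Clearance) + 6  [with Dose=1, Clearance=8]  = 14.
Change = 7 − 14 = -7.

-7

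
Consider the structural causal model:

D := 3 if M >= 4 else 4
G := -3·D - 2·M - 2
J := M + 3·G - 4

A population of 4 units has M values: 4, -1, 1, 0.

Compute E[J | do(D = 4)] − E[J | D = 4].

do(D=4) breaks D's dependence on M. With D=4 fixed, J across the units is -66, -41, -51, -46, mean -51.
E[J|D=4] averages over only the 3 units with D=4 (M = -1, 1, 0): J = -41, -51, -46, mean -46.
Difference = -51 − (-46) = -5.

-5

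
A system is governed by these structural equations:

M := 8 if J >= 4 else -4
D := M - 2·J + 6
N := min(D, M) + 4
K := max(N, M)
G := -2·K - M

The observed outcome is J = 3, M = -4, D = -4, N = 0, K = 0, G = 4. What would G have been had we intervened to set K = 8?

-12

The intervention breaks the incoming arrows to K: K := max(N, M) no longer applies, and K = 8.
M = 8 if J >= 4 else -4  [with J=3]  = -4
G = -2·K - M  [with K=8, M=-4]  = -12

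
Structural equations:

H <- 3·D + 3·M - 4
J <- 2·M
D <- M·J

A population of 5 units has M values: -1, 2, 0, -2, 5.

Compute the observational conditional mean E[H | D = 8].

20

E[H|D=8] averages over only the 2 units with D=8 (M = 2, -2): H = 26, 14, mean 20.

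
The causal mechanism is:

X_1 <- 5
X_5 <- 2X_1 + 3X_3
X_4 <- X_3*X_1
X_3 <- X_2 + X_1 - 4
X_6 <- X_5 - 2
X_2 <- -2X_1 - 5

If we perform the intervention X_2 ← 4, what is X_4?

25

Under do(X_2=4), the mechanism X_2 <- -2X_1 - 5 is discarded; X_2 is fixed at 4.
X_3 = X_2 + X_1 - 4  [with X_2=4, X_1=5]  = 5
X_4 = X_3*X_1  [with X_3=5, X_1=5]  = 25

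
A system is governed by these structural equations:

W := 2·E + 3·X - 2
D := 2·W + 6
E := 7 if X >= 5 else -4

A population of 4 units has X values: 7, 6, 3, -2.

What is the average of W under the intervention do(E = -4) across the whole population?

0.5

Under do(E=-4), E's equation is replaced by E=-4 for every unit. Per-unit W: 11, 8, -1, -16. Mean = 0.5.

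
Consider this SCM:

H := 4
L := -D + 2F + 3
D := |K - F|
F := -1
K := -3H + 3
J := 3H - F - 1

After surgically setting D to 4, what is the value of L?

-3

Under do(D=4), the mechanism D := |K - F| is discarded; D is fixed at 4.
L = -D + 2F + 3  [with D=4, F=-1]  = -3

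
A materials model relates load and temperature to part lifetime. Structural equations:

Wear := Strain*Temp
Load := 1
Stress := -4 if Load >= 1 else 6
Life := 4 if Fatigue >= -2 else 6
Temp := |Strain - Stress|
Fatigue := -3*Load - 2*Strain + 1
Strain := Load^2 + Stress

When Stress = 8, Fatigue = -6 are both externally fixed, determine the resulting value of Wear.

9

Setting Stress = 8, Fatigue = -6 by intervention discards those variables' equations.
Strain = Load^2 + Stress  [with Load=1, Stress=8]  = 9
Temp = |Strain - Stress|  [with Strain=9, Stress=8]  = 1
Wear = Strain*Temp  [with Strain=9, Temp=1]  = 9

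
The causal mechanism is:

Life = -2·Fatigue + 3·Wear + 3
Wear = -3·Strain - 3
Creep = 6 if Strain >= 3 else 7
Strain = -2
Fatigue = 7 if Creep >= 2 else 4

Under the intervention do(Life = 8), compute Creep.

Under do(Life=8), the mechanism Life = -2·Fatigue + 3·Wear + 3 is discarded; Life is fixed at 8.
No directed path runs from Life to Creep, so Creep keeps its natural value.
Creep = 6 if Strain >= 3 else 7  [with Strain=-2]  = 7

7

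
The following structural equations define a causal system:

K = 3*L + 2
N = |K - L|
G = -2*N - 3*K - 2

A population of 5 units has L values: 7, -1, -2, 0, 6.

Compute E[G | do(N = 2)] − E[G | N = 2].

-27

The intervention sets N=2 in all 5 units regardless of L. Recomputing G per unit gives -75, -3, 6, -12, -66; average -30.
Conditioning on N=2 selects the 2 unit(s) with L ∈ {-2, 0}. Their G values: 6, -12. Mean = -3.
Difference = -30 − (-3) = -27.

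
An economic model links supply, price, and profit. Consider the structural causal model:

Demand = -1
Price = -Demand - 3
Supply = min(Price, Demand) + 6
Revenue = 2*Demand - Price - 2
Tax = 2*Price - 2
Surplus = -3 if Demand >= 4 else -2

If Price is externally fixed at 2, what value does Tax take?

2

do(Price=2) replaces the equation Price = -Demand - 3 with the constant Price = 2.
Tax = 2*Price - 2  [with Price=2]  = 2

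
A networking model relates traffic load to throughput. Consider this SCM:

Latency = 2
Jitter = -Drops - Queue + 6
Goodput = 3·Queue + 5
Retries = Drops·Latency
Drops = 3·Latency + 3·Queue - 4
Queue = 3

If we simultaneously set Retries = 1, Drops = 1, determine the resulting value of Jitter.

2

The joint intervention fixes Retries = 1, Drops = 1, removing each variable's own equation.
Jitter = -Drops - Queue + 6  [with Drops=1, Queue=3]  = 2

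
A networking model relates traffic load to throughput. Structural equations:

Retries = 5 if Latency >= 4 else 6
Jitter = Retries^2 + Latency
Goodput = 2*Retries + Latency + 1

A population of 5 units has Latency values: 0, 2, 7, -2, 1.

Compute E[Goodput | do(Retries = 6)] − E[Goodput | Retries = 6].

The intervention sets Retries=6 in all 5 units regardless of Latency. Recomputing Goodput per unit gives 13, 15, 20, 11, 14; average 14.6.
Observing Retries=6 restricts to units where Retries's equation naturally yields 6: Latency ∈ {0, 2, -2, 1}. In that subpopulation Goodput = 13, 15, 11, 14, mean 13.25.
Difference = 14.6 − 13.25 = 1.35.

1.35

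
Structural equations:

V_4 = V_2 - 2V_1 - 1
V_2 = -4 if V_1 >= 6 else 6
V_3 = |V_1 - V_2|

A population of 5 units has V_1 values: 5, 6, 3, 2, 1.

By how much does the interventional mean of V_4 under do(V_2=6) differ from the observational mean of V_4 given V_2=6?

-1.3

Under do(V_2=6), V_2's equation is replaced by V_2=6 for every unit. Per-unit V_4: -5, -7, -1, 1, 3. Mean = -1.8.
Conditioning on V_2=6 selects the 4 unit(s) with V_1 ∈ {5, 3, 2, 1}. Their V_4 values: -5, -1, 1, 3. Mean = -0.5.
Difference = -1.8 − (-0.5) = -1.3.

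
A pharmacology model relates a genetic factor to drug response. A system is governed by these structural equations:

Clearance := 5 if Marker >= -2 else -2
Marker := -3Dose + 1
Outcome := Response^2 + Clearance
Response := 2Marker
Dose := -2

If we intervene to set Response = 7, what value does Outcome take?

do(Response=7) replaces the equation Response := 2Marker with the constant Response = 7.
Marker = -3Dose + 1  [with Dose=-2]  = 7
Clearance = 5 if Marker >= -2 else -2  [with Marker=7]  = 5
Outcome = Response^2 + Clearance  [with Response=7, Clearance=5]  = 54

54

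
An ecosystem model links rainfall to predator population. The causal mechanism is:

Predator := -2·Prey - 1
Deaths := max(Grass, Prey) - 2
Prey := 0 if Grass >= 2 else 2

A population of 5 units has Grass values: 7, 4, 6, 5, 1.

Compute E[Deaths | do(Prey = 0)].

2.6

Under do(Prey=0), Prey's equation is replaced by Prey=0 for every unit. Per-unit Deaths: 5, 2, 4, 3, -1. Mean = 2.6.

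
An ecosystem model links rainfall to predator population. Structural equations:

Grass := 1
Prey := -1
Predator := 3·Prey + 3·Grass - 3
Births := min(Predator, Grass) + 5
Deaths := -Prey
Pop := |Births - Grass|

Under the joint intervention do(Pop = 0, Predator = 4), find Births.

6

Under do(Pop = 0, Predator = 4), each intervened variable's structural equation is replaced by its fixed value.
Births = min(Predator, Grass) + 5  [with Predator=4, Grass=1]  = 6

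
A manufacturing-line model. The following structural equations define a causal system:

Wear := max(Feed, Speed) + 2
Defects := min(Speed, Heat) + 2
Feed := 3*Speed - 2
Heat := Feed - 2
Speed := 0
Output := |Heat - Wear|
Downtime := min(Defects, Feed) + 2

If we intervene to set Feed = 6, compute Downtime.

Under do(Feed=6), the mechanism Feed := 3*Speed - 2 is discarded; Feed is fixed at 6.
Heat = Feed - 2  [with Feed=6]  = 4
Defects = min(Speed, Heat) + 2  [with Speed=0, Heat=4]  = 2
Downtime = min(Defects, Feed) + 2  [with Defects=2, Feed=6]  = 4

4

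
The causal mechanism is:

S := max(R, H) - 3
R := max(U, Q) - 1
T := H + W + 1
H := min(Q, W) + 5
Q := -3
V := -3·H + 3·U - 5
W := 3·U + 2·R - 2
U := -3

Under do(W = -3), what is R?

-4

Under do(W=-3), the mechanism W := 3·U + 2·R - 2 is discarded; W is fixed at -3.
Since R is not a descendant of the intervened variable, it is unaffected.
R = max(U, Q) - 1  [with U=-3, Q=-3]  = -4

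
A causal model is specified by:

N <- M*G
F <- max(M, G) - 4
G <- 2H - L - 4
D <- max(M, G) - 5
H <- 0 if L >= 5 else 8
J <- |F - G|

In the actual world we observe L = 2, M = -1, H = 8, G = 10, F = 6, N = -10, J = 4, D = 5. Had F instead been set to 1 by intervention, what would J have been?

9

Under do(F=1), the mechanism F <- max(M, G) - 4 is discarded; F is fixed at 1.
H = 0 if L >= 5 else 8  [with L=2]  = 8
G = 2H - L - 4  [with H=8, L=2]  = 10
J = |F - G|  [with F=1, G=10]  = 9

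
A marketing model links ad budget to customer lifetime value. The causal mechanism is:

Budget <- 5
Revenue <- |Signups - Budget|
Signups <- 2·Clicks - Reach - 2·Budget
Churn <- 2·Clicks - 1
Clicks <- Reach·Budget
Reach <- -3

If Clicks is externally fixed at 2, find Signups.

The intervention breaks the incoming arrows to Clicks: Clicks <- Reach·Budget no longer applies, and Clicks = 2.
Signups = 2·Clicks - Reach - 2·Budget  [with Clicks=2, Reach=-3, Budget=5]  = -3

-3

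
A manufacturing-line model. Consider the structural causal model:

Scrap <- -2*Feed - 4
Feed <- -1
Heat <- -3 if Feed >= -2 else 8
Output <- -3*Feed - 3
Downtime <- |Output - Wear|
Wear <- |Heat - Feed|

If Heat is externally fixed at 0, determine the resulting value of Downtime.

1

Under do(Heat=0), the mechanism Heat <- -3 if Feed >= -2 else 8 is discarded; Heat is fixed at 0.
Wear = |Heat - Feed|  [with Heat=0, Feed=-1]  = 1
Output = -3*Feed - 3  [with Feed=-1]  = 0
Downtime = |Output - Wear|  [with Output=0, Wear=1]  = 1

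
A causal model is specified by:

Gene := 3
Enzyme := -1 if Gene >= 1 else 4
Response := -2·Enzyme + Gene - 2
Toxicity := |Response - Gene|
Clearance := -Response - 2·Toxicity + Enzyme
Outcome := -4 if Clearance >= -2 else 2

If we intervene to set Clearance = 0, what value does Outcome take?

-4

The intervention breaks the incoming arrows to Clearance: Clearance := -Response - 2·Toxicity + Enzyme no longer applies, and Clearance = 0.
Outcome = -4 if Clearance >= -2 else 2  [with Clearance=0]  = -4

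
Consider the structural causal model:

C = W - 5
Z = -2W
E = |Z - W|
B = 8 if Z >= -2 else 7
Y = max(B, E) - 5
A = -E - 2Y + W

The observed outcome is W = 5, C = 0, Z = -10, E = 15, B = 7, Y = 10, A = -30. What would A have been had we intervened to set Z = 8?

The intervention breaks the incoming arrows to Z: Z = -2W no longer applies, and Z = 8.
E = |Z - W|  [with Z=8, W=5]  = 3
B = 8 if Z >= -2 else 7  [with Z=8]  = 8
Y = max(B, E) - 5  [with B=8, E=3]  = 3
A = -E - 2Y + W  [with E=3, Y=3, W=5]  = -4

-4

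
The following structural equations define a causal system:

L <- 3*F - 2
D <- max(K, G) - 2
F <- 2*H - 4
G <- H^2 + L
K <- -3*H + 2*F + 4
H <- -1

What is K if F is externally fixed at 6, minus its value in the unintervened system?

24

do(F=6) replaces the equation F <- 2*H - 4 with the constant F = 6.
K = -3*H + 2*F + 4  [with H=-1, F=6]  = 19
Without intervention: F = 2*H - 4  [with H=-1]  = -6; K = -3*H + 2*F + 4  [with H=-1, F=-6]  = -5.
Change = 19 − (-5) = 24.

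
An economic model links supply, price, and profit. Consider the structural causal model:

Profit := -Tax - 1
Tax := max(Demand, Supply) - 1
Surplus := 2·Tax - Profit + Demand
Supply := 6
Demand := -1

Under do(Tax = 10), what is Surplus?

30

do(Tax=10) replaces the equation Tax := max(Demand, Supply) - 1 with the constant Tax = 10.
Profit = -Tax - 1  [with Tax=10]  = -11
Surplus = 2·Tax - Profit + Demand  [with Tax=10, Profit=-11, Demand=-1]  = 30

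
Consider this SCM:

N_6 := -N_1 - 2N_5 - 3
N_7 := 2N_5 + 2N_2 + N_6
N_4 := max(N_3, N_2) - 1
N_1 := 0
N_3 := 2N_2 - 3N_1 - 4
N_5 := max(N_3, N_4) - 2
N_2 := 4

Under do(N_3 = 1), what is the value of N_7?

5

The intervention breaks the incoming arrows to N_3: N_3 := 2N_2 - 3N_1 - 4 no longer applies, and N_3 = 1.
N_4 = max(N_3, N_2) - 1  [with N_3=1, N_2=4]  = 3
N_5 = max(N_3, N_4) - 2  [with N_3=1, N_4=3]  = 1
N_6 = -N_1 - 2N_5 - 3  [with N_1=0, N_5=1]  = -5
N_7 = 2N_5 + 2N_2 + N_6  [with N_5=1, N_2=4, N_6=-5]  = 5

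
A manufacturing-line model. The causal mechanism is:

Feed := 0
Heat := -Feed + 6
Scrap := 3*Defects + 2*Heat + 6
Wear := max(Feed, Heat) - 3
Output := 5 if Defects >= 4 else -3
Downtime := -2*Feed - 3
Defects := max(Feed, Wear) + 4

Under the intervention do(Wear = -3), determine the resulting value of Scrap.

30

do(Wear=-3) replaces the equation Wear := max(Feed, Heat) - 3 with the constant Wear = -3.
Heat = -Feed + 6  [with Feed=0]  = 6
Defects = max(Feed, Wear) + 4  [with Feed=0, Wear=-3]  = 4
Scrap = 3*Defects + 2*Heat + 6  [with Defects=4, Heat=6]  = 30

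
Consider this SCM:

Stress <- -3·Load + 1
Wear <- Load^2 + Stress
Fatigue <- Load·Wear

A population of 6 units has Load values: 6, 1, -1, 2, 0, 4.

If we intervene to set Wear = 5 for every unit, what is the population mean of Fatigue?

Every unit gets Wear=5 under the intervention. Fatigue values become 30, 5, -5, 10, 0, 20; E[Fatigue|do(Wear=5)] = 10.

10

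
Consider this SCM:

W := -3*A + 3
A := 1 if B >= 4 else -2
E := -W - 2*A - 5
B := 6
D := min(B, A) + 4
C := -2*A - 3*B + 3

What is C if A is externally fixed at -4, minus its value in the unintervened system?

The intervention breaks the incoming arrows to A: A := 1 if B >= 4 else -2 no longer applies, and A = -4.
C = -2*A - 3*B + 3  [with A=-4, B=6]  = -7
Without intervention: A = 1 if B >= 4 else -2  [with B=6]  = 1; C = -2*A - 3*B + 3  [with A=1, B=6]  = -17.
Change = -7 − (-17) = 10.

10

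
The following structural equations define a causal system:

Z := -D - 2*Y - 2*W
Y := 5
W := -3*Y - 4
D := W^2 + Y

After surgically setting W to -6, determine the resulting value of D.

41

The intervention breaks the incoming arrows to W: W := -3*Y - 4 no longer applies, and W = -6.
D = W^2 + Y  [with W=-6, Y=5]  = 41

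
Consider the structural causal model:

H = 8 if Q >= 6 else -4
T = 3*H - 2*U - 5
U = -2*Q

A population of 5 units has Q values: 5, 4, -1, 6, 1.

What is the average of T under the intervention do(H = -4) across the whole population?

-5

do(H=-4) breaks H's dependence on Q. With H=-4 fixed, T across the units is 3, -1, -21, 7, -13, mean -5.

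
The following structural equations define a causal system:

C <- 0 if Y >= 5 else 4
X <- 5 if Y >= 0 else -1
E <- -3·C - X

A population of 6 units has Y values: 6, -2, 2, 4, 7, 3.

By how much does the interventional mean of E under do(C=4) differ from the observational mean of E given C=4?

-0.5

Under do(C=4), C's equation is replaced by C=4 for every unit. Per-unit E: -17, -11, -17, -17, -17, -17. Mean = -16.
Conditioning on C=4 selects the 4 unit(s) with Y ∈ {-2, 2, 4, 3}. Their E values: -11, -17, -17, -17. Mean = -15.5.
Difference = -16 − (-15.5) = -0.5.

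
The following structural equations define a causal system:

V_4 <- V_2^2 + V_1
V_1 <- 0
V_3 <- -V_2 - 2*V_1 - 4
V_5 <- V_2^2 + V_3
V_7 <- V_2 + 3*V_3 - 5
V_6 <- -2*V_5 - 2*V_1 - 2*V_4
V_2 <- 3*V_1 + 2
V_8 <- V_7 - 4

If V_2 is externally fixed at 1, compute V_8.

-23

do(V_2=1) replaces the equation V_2 <- 3*V_1 + 2 with the constant V_2 = 1.
V_3 = -V_2 - 2*V_1 - 4  [with V_2=1, V_1=0]  = -5
V_7 = V_2 + 3*V_3 - 5  [with V_2=1, V_3=-5]  = -19
V_8 = V_7 - 4  [with V_7=-19]  = -23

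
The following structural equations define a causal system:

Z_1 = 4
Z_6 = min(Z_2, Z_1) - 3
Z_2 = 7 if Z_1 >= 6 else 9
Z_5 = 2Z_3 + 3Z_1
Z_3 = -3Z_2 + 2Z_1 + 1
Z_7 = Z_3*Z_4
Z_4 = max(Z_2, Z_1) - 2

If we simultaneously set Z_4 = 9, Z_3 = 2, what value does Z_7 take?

The joint intervention fixes Z_4 = 9, Z_3 = 2, removing each variable's own equation.
Z_7 = Z_3*Z_4  [with Z_3=2, Z_4=9]  = 18

18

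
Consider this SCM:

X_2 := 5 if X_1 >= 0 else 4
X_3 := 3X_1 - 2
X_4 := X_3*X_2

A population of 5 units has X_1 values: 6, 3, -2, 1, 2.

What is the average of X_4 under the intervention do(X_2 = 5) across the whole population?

do(X_2=5) breaks X_2's dependence on X_1. With X_2=5 fixed, X_4 across the units is 80, 35, -40, 5, 20, mean 20.

20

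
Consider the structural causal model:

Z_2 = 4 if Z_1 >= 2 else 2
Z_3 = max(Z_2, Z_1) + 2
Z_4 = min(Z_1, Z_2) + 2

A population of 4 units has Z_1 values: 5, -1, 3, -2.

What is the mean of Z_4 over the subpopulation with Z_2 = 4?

5.5

Observing Z_2=4 restricts to units where Z_2's equation naturally yields 4: Z_1 ∈ {5, 3}. In that subpopulation Z_4 = 6, 5, mean 5.5.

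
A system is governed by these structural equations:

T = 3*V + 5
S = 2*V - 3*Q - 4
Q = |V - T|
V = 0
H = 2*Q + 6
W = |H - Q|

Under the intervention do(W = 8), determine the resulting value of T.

do(W=8) replaces the equation W = |H - Q| with the constant W = 8.
T is not downstream of the intervention, so its value is determined by the original equations.
T = 3*V + 5  [with V=0]  = 5

5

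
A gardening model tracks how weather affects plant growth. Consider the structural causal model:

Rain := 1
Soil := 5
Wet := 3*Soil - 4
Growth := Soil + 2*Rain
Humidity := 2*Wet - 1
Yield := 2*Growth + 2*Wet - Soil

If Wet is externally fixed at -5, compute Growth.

7

The intervention breaks the incoming arrows to Wet: Wet := 3*Soil - 4 no longer applies, and Wet = -5.
Growth is not downstream of the intervention, so its value is determined by the original equations.
Growth = Soil + 2*Rain  [with Soil=5, Rain=1]  = 7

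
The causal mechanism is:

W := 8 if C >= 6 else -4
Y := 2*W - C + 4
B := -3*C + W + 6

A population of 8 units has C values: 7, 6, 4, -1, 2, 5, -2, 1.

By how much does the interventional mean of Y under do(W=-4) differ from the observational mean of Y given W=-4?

-1.25

Every unit gets W=-4 under the intervention. Y values become -11, -10, -8, -3, -6, -9, -2, -5; E[Y|do(W=-4)] = -6.75.
E[Y|W=-4] averages over only the 6 units with W=-4 (C = 4, -1, 2, 5, -2, 1): Y = -8, -3, -6, -9, -2, -5, mean -5.5.
Difference = -6.75 − (-5.5) = -1.25.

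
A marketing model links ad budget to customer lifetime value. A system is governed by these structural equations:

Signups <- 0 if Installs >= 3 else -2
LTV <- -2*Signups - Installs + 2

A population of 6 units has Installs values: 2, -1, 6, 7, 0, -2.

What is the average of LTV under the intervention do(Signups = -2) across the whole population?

do(Signups=-2) breaks Signups's dependence on Installs. With Signups=-2 fixed, LTV across the units is 4, 7, 0, -1, 6, 8, mean 4.

4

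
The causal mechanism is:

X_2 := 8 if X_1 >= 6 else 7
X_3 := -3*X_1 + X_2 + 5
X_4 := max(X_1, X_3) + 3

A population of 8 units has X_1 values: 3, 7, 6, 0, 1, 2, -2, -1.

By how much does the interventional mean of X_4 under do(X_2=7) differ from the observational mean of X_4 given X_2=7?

-1

Every unit gets X_2=7 under the intervention. X_4 values become 6, 10, 9, 15, 12, 9, 21, 18; E[X_4|do(X_2=7)] = 12.5.
Observing X_2=7 restricts to units where X_2's equation naturally yields 7: X_1 ∈ {3, 0, 1, 2, -2, -1}. In that subpopulation X_4 = 6, 15, 12, 9, 21, 18, mean 13.5.
Difference = 12.5 − 13.5 = -1.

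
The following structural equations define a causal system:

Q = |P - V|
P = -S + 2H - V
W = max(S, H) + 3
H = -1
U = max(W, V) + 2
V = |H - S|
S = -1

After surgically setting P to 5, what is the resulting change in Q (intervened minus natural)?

4

Under do(P=5), the mechanism P = -S + 2H - V is discarded; P is fixed at 5.
V = |H - S|  [with H=-1, S=-1]  = 0
Q = |P - V|  [with P=5, V=0]  = 5
Without intervention: V = |H - S|  [with H=-1, S=-1]  = 0; P = -S + 2H - V  [with S=-1, H=-1, V=0]  = -1; Q = |P - V|  [with P=-1, V=0]  = 1.
Change = 5 − 1 = 4.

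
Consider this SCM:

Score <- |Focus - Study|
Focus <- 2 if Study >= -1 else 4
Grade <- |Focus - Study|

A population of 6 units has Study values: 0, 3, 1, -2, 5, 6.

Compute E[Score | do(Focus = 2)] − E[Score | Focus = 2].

0.3

Under do(Focus=2), Focus's equation is replaced by Focus=2 for every unit. Per-unit Score: 2, 1, 1, 4, 3, 4. Mean = 2.5.
Conditioning on Focus=2 selects the 5 unit(s) with Study ∈ {0, 3, 1, 5, 6}. Their Score values: 2, 1, 1, 3, 4. Mean = 2.2.
Difference = 2.5 − 2.2 = 0.3.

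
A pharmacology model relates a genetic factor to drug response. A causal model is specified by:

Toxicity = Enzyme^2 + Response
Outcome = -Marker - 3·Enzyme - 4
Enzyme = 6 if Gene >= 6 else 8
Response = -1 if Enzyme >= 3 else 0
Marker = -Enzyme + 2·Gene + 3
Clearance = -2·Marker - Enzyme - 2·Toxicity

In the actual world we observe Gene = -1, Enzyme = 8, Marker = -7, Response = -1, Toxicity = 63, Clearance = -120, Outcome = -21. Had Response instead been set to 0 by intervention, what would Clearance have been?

Under do(Response=0), the mechanism Response = -1 if Enzyme >= 3 else 0 is discarded; Response is fixed at 0.
Enzyme = 6 if Gene >= 6 else 8  [with Gene=-1]  = 8
Marker = -Enzyme + 2·Gene + 3  [with Enzyme=8, Gene=-1]  = -7
Toxicity = Enzyme^2 + Response  [with Enzyme=8, Response=0]  = 64
Clearance = -2·Marker - Enzyme - 2·Toxicity  [with Marker=-7, Enzyme=8, Toxicity=64]  = -122

-122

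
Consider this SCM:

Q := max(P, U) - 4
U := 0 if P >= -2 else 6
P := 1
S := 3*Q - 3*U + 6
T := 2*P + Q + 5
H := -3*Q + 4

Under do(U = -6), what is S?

15

Under do(U=-6), the mechanism U := 0 if P >= -2 else 6 is discarded; U is fixed at -6.
Q = max(P, U) - 4  [with P=1, U=-6]  = -3
S = 3*Q - 3*U + 6  [with Q=-3, U=-6]  = 15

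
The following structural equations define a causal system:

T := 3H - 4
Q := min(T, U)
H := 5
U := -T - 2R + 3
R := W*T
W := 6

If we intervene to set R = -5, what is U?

2

Intervening sets R = -5 and removes its equation (R := W*T).
T = 3H - 4  [with H=5]  = 11
U = -T - 2R + 3  [with T=11, R=-5]  = 2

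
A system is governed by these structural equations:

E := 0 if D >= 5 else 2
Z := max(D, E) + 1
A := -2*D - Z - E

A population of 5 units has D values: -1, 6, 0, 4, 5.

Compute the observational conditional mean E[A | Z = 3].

-4

Conditioning on Z=3 selects the 2 unit(s) with D ∈ {-1, 0}. Their A values: -3, -5. Mean = -4.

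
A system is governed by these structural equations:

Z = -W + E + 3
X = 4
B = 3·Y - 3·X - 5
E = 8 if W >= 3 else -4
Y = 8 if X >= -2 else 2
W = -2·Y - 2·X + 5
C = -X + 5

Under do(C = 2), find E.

The intervention breaks the incoming arrows to C: C = -X + 5 no longer applies, and C = 2.
No directed path runs from C to E, so E keeps its natural value.
Y = 8 if X >= -2 else 2  [with X=4]  = 8
W = -2·Y - 2·X + 5  [with Y=8, X=4]  = -19
E = 8 if W >= 3 else -4  [with W=-19]  = -4

-4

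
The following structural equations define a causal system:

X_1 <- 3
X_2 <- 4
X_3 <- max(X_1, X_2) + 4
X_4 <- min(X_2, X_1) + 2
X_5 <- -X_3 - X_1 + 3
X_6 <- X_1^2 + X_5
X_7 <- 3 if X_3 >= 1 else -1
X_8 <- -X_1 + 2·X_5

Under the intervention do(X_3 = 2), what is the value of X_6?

The intervention breaks the incoming arrows to X_3: X_3 <- max(X_1, X_2) + 4 no longer applies, and X_3 = 2.
X_5 = -X_3 - X_1 + 3  [with X_3=2, X_1=3]  = -2
X_6 = X_1^2 + X_5  [with X_1=3, X_5=-2]  = 7

7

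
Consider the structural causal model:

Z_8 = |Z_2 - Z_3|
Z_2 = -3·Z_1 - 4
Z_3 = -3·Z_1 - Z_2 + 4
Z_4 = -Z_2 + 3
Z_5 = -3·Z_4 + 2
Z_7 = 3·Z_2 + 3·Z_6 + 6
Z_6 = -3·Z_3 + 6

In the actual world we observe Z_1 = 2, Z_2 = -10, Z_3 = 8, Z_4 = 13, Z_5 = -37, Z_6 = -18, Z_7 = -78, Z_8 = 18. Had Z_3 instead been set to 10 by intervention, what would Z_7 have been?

The intervention breaks the incoming arrows to Z_3: Z_3 = -3·Z_1 - Z_2 + 4 no longer applies, and Z_3 = 10.
Z_2 = -3·Z_1 - 4  [with Z_1=2]  = -10
Z_6 = -3·Z_3 + 6  [with Z_3=10]  = -24
Z_7 = 3·Z_2 + 3·Z_6 + 6  [with Z_2=-10, Z_6=-24]  = -96

-96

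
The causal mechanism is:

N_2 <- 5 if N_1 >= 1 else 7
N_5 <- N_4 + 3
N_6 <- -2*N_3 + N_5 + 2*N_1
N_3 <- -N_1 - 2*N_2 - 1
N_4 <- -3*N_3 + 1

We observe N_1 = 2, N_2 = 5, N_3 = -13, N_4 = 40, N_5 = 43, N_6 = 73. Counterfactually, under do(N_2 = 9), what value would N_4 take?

Under do(N_2=9), the mechanism N_2 <- 5 if N_1 >= 1 else 7 is discarded; N_2 is fixed at 9.
N_3 = -N_1 - 2*N_2 - 1  [with N_1=2, N_2=9]  = -21
N_4 = -3*N_3 + 1  [with N_3=-21]  = 64

64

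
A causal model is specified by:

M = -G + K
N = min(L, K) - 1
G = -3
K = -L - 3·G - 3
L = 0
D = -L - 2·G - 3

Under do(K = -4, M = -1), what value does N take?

Setting K = -4, M = -1 by intervention discards those variables' equations.
N = min(L, K) - 1  [with L=0, K=-4]  = -5

-5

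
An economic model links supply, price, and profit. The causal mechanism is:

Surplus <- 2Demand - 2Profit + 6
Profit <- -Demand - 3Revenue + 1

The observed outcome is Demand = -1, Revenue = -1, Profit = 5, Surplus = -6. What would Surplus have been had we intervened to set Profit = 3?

The intervention breaks the incoming arrows to Profit: Profit <- -Demand - 3Revenue + 1 no longer applies, and Profit = 3.
Surplus = 2Demand - 2Profit + 6  [with Demand=-1, Profit=3]  = -2

-2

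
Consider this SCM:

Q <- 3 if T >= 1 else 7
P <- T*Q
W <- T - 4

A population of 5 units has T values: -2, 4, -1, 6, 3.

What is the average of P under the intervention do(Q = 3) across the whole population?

do(Q=3) breaks Q's dependence on T. With Q=3 fixed, P across the units is -6, 12, -3, 18, 9, mean 6.

6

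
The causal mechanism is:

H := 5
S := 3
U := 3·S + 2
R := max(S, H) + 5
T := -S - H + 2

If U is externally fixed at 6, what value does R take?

10

The intervention breaks the incoming arrows to U: U := 3·S + 2 no longer applies, and U = 6.
R is not downstream of the intervention, so its value is determined by the original equations.
R = max(S, H) + 5  [with S=3, H=5]  = 10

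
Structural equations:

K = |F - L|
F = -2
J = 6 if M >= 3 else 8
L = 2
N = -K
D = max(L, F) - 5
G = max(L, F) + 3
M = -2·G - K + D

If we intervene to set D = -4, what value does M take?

-18

Under do(D=-4), the mechanism D = max(L, F) - 5 is discarded; D is fixed at -4.
K = |F - L|  [with F=-2, L=2]  = 4
G = max(L, F) + 3  [with L=2, F=-2]  = 5
M = -2·G - K + D  [with G=5, K=4, D=-4]  = -18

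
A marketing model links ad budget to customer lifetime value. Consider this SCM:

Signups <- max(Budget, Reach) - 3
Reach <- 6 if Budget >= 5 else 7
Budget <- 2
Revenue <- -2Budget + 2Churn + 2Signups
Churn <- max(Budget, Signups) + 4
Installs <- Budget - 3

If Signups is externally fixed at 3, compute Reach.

7

The intervention breaks the incoming arrows to Signups: Signups <- max(Budget, Reach) - 3 no longer applies, and Signups = 3.
Since Reach is not a descendant of the intervened variable, it is unaffected.
Reach = 6 if Budget >= 5 else 7  [with Budget=2]  = 7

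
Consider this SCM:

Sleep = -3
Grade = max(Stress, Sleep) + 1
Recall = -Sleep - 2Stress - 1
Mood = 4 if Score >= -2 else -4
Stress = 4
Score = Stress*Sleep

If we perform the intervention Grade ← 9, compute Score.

-12

do(Grade=9) replaces the equation Grade = max(Stress, Sleep) + 1 with the constant Grade = 9.
Score is not downstream of the intervention, so its value is determined by the original equations.
Score = Stress*Sleep  [with Stress=4, Sleep=-3]  = -12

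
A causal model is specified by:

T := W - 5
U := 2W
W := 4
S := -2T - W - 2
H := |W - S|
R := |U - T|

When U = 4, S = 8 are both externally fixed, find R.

5

The joint intervention fixes U = 4, S = 8, removing each variable's own equation.
T = W - 5  [with W=4]  = -1
R = |U - T|  [with U=4, T=-1]  = 5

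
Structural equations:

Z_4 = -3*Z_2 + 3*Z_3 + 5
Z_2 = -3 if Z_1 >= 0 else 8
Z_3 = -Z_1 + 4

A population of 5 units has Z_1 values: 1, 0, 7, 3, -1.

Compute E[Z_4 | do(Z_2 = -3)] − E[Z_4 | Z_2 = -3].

2.25

do(Z_2=-3) breaks Z_2's dependence on Z_1. With Z_2=-3 fixed, Z_4 across the units is 23, 26, 5, 17, 29, mean 20.
Conditioning on Z_2=-3 selects the 4 unit(s) with Z_1 ∈ {1, 0, 7, 3}. Their Z_4 values: 23, 26, 5, 17. Mean = 17.75.
Difference = 20 − 17.75 = 2.25.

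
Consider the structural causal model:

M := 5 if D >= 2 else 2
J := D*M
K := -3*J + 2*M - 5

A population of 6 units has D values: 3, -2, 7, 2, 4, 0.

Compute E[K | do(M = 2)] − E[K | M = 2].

Every unit gets M=2 under the intervention. K values become -19, 11, -43, -13, -25, -1; E[K|do(M=2)] = -15.
Observing M=2 restricts to units where M's equation naturally yields 2: D ∈ {-2, 0}. In that subpopulation K = 11, -1, mean 5.
Difference = -15 − 5 = -20.

-20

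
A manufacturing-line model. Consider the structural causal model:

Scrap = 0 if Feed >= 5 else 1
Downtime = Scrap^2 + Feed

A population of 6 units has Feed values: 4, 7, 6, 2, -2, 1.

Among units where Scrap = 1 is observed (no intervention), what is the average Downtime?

2.25

Observing Scrap=1 restricts to units where Scrap's equation naturally yields 1: Feed ∈ {4, 2, -2, 1}. In that subpopulation Downtime = 5, 3, -1, 2, mean 2.25.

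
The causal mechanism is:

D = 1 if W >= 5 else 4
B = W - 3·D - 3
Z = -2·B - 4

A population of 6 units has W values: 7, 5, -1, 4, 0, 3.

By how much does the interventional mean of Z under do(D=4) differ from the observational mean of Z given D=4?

Under do(D=4), D's equation is replaced by D=4 for every unit. Per-unit Z: 12, 16, 28, 18, 26, 20. Mean = 20.
E[Z|D=4] averages over only the 4 units with D=4 (W = -1, 4, 0, 3): Z = 28, 18, 26, 20, mean 23.
Difference = 20 − 23 = -3.

-3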